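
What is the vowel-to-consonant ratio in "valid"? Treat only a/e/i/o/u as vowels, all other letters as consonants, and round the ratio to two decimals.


Word: "valid"
Vowels (a,e,i,o,u): 2
Consonants: 3
Ratio = 2/3
= 0.67


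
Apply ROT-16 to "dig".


Word: "dig"
Shift: 16
Each letter → (letter + shift) mod 26:
  'd' (3) + 16 = 19 → 't'
  'i' (8) + 16 = 24 → 'y'
  'g' (6) + 16 = 22 → 'w'
Result = "tyw"


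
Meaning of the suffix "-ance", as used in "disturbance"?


Suffix: -ance
Example: disturbance = disturb + -ance
Meaning = state of


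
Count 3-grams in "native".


Word: "native" (length 6)
Number of 3-grams = length - 3 + 1 = 6 - 3 + 1
= 4


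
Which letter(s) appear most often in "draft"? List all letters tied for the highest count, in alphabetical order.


Word: "draft"
Letter counts:
  'a': 1
  'd': 1
  'f': 1
  'r': 1
  't': 1
Maximum count = 1
Most frequent = 'a', 'd', 'f', 'r', 't' (1 time each)


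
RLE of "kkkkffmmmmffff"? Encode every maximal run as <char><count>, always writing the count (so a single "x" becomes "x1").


String: "kkkkffmmmmffff"
Scanning for consecutive runs:
  'k' x 4
  'f' x 2
  'm' x 4
  'f' x 4
RLE = "k4f2m4f4"


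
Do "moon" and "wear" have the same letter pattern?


Pattern of "moon": [0, 1, 1, 2]
Pattern of "wear": [0, 1, 2, 3]
Patterns do not match
Same pattern = No


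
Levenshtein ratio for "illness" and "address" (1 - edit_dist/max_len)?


Word 1: "illness" (length 7)
Word 2: "address" (length 7)
One optimal edit sequence:
  1. substitute 'i' -> 'a'  (+1)
  2. substitute 'l' -> 'd'  (+1)
  3. substitute 'l' -> 'd'  (+1)
  4. substitute 'n' -> 'r'  (+1)
  5. keep 'e'
  6. keep 's'
  7. keep 's'
Edit distance = 4
Max length = max(7, 7) = 7
Similarity = 1 - 4/7
= 0.4286


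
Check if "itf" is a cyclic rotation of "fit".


Word: "fit", Candidate: "itf"
Method: check if candidate is substring of word+word
"fitfit" contains "itf"? Yes
Is rotation = Yes


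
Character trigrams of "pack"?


Word: "pack" (length 4)
Number of trigrams = 4 - 3 + 1 = 2
  Position 0: "pac"
  Position 1: "ack"
Trigrams = "pac", "ack"


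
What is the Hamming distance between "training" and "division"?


Comparing character by character (same length = 8):
  Pos 0: 't' vs 'd' !=
  Pos 1: 'r' vs 'i' !=
  Pos 2: 'a' vs 'v' !=
  Pos 3: 'i' vs 'i' =
  Pos 4: 'n' vs 's' !=
  Pos 5: 'i' vs 'i' =
  Pos 6: 'n' vs 'o' !=
  Pos 7: 'g' vs 'n' !=
Hamming distance = 6


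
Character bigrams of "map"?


Word: "map" (length 3)
Number of bigrams = 3 - 2 + 1 = 2
  Position 0: "ma"
  Position 1: "ap"
Bigrams = "ma", "ap"


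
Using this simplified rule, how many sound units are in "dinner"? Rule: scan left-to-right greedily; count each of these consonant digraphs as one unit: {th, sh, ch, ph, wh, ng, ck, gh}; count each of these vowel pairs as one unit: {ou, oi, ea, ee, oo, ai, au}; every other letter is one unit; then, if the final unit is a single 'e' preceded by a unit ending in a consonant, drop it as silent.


Word: "dinner" (6 letters)
Left-to-right scan:
  [1] 'd' (letter)
  [2] 'i' (letter)
  [3] 'n' (letter)
  [4] 'n' (letter)
  [5] 'e' (letter)
  [6] 'r' (letter)
Units from scan: 6
Sound units = 6 units


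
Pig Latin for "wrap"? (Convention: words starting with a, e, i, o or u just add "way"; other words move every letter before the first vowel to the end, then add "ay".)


Word: "wrap"
Starts with consonant(s) → move to end, add 'ay'
Consonant cluster: "wr"
Pig Latin = "apwray"


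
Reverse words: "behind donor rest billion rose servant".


Original: "behind donor rest billion rose servant"
Words (1..n): behind | donor | rest | billion | rose | servant
Reversed (n..1): servant | rose | billion | rest | donor | behind
Result = "servant rose billion rest donor behind"


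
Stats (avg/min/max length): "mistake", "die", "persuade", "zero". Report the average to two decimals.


Lengths: "mistake"=7, "die"=3, "persuade"=8, "zero"=4
Sum = 22, Count = 4
Average = 22/4 = 5.50
= avg=5.50, min=3, max=8


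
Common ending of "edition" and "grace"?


Word 1: "edition"
Word 2: "grace"
Comparing from end:
  Pos -1: 'n' != 'e' (stop)
LCS = "" (length 0)


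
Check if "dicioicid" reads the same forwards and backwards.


Word: "dicioicid"
Reversed: "dicioicid"
Forward == Backward? dicioicid == dicioicid
Palindrome = Yes


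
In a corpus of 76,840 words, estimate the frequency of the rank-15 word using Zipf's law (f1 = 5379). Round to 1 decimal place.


Zipf's law: f(r) = f(1) / r
f(1) = 5379
f(15) = 5379 / 15
= 358.6 occurrences


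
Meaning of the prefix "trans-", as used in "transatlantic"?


Prefix: trans-
As in: transatlantic -> trans- + atlantic
Meaning = across


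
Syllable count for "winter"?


Word: "winter"
Syllable breakdown: win-ter
Counting: 2 parts
= 2 syllables


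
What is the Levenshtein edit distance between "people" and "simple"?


Word 1: "people" (length 6)
Word 2: "simple" (length 6)
One optimal edit sequence (insert/delete/substitute each cost 1):
  1. substitute 'p' -> 's'  (+1)
  2. substitute 'e' -> 'i'  (+1)
  3. substitute 'o' -> 'm'  (+1)
  4. keep 'p'
  5. keep 'l'
  6. keep 'e'
Total edit operations: 3
Edit distance = 3


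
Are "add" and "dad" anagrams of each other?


Word 1: "add" → sorted: add
Word 2: "dad" → sorted: add
Same letters? add == add
Anagram = Yes


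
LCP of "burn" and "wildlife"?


Word 1: "burn"
Word 2: "wildlife"
Comparing from start:
  Pos 0: 'b' != 'w' (stop)
LCP = "" (length 0)


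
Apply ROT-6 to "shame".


Word: "shame"
Shift: 6
Each letter → (letter + shift) mod 26:
  's' (18) + 6 = 24 → 'y'
  'h' (7) + 6 = 13 → 'n'
  'a' (0) + 6 = 6 → 'g'
  'm' (12) + 6 = 18 → 's'
  'e' (4) + 6 = 10 → 'k'
Result = "yngsk"


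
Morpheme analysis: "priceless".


Word: "priceless"
Morphemes: price + -less
Each morpheme carries meaning
= 2 morphemes


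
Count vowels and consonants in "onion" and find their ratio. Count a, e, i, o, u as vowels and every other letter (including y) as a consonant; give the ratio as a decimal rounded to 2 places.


Word: "onion"
Vowels (a,e,i,o,u): 3
Consonants: 2
Ratio = 3/2
= 1.50


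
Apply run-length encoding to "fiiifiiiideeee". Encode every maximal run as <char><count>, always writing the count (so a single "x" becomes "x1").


String: "fiiifiiiideeee"
Scanning for consecutive runs:
  'f' x 1
  'i' x 3
  'f' x 1
  'i' x 4
  'd' x 1
  'e' x 4
RLE = "f1i3f1i4d1e4"


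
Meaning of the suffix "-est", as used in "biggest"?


Suffix: -est
Example: biggest (big + -est, with a spelling change)
Meaning = most


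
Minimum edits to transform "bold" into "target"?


Word 1: "bold" (length 4)
Word 2: "target" (length 6)
One optimal edit sequence (insert/delete/substitute each cost 1):
  1. insert 't'  (+1)
  2. insert 'a'  (+1)
  3. substitute 'b' -> 'r'  (+1)
  4. substitute 'o' -> 'g'  (+1)
  5. substitute 'l' -> 'e'  (+1)
  6. substitute 'd' -> 't'  (+1)
Total edit operations: 6
Edit distance = 6


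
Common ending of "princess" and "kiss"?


Word 1: "princess"
Word 2: "kiss"
Comparing from end:
  Pos -1: 's' == 's'
  Pos -2: 's' == 's'
  Pos -3: 'e' != 'i' (stop)
LCS = "ss" (length 2)


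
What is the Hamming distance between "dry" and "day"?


Comparing character by character (same length = 3):
  Pos 0: 'd' vs 'd' =
  Pos 1: 'r' vs 'a' !=
  Pos 2: 'y' vs 'y' =
Hamming distance = 1


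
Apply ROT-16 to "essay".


Word: "essay"
Shift: 16
Each letter → (letter + shift) mod 26:
  'e' (4) + 16 = 20 → 'u'
  's' (18) + 16 = 8 → 'i'
  's' (18) + 16 = 8 → 'i'
  'a' (0) + 16 = 16 → 'q'
  'y' (24) + 16 = 14 → 'o'
Result = "uiiqo"


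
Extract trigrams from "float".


Word: "float" (length 5)
Number of trigrams = 5 - 3 + 1 = 3
  Position 0: "flo"
  Position 1: "loa"
  Position 2: "oat"
Trigrams = "flo", "loa", "oat"


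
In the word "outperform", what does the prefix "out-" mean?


Prefix: out-
Example: outperform (out- + perform)
Meaning = surpass


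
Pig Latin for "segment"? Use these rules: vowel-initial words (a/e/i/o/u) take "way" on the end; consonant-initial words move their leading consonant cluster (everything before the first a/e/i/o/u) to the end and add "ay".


Word: "segment"
Starts with consonant(s) → move to end, add 'ay'
Consonant cluster: "s"
Pig Latin = "egmentsay"


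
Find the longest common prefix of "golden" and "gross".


Word 1: "golden"
Word 2: "gross"
Comparing from start:
  Pos 0: 'g' == 'g'
  Pos 1: 'o' != 'r' (stop)
LCP = "g" (length 1)


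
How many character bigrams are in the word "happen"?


Word: "happen" (length 6)
Number of 2-grams = length - 2 + 1 = 6 - 2 + 1
= 5


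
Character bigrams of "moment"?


Word: "moment" (length 6)
Number of bigrams = 6 - 2 + 1 = 5
  Position 0: "mo"
  Position 1: "om"
  Position 2: "me"
  Position 3: "en"
  Position 4: "nt"
Bigrams = "mo", "om", "me", "en", "nt"


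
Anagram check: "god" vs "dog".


Word 1: "god" → sorted: dgo
Word 2: "dog" → sorted: dgo
Same letters? dgo == dgo
Anagram = Yes


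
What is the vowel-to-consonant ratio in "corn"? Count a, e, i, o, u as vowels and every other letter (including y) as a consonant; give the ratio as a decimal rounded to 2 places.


Word: "corn"
Vowels (a,e,i,o,u): 1
Consonants: 3
Ratio = 1/3
= 0.33


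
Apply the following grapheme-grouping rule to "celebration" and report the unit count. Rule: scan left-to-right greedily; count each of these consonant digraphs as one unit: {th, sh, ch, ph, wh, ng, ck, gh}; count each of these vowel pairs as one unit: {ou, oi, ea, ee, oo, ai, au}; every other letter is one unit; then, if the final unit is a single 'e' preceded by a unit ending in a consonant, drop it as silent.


Word: "celebration" (11 letters)
Left-to-right scan:
  (1) 'c' (letter)
  (2) 'e' (letter)
  (3) 'l' (letter)
  (4) 'e' (letter)
  (5) 'b' (letter)
  (6) 'r' (letter)
  (7) 'a' (letter)
  (8) 't' (letter)
  (9) 'i' (letter)
  (10) 'o' (letter)
  (11) 'n' (letter)
Units from scan: 11
Sound units = 11 units


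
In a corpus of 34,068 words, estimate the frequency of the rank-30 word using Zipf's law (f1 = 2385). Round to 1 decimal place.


Zipf's law: f(r) = f(1) / r
f(1) = 2385
f(30) = 2385 / 30
= 79.5 occurrences


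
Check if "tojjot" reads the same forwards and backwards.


Word: "tojjot"
Reversed: "tojjot"
Forward == Backward? tojjot == tojjot
Palindrome = Yes


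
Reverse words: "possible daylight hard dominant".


Original: "possible daylight hard dominant"
Words (1..n): possible | daylight | hard | dominant
Reversed (n..1): dominant | hard | daylight | possible
Result = "dominant hard daylight possible"


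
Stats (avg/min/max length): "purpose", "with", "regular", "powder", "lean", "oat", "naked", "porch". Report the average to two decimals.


Lengths: "purpose"=7, "with"=4, "regular"=7, "powder"=6, "lean"=4, "oat"=3, "naked"=5, "porch"=5
Sum = 41, Count = 8
Average = 41/8 = 5.13
= avg=5.13, min=3, max=7


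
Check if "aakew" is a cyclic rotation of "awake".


Word: "awake", Candidate: "aakew"
Method: check if candidate is substring of word+word
"awakeawake" contains "aakew"? No
Is rotation = No


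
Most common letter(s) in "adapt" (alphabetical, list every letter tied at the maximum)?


Word: "adapt"
Letter counts:
  'a': 2
  'd': 1
  'p': 1
  't': 1
Maximum count = 2
Most frequent = 'a' (2 times each)


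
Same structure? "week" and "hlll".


Pattern of "week": [0, 1, 1, 2]
Pattern of "hlll": [0, 1, 1, 1]
Patterns do not match
Same pattern = No


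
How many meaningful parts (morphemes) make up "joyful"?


Word: "joyful"
Morphemes: joy | -ful
Each morpheme carries meaning
= 2 morphemes


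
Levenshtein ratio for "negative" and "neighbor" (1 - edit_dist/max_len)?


Word 1: "negative" (length 8)
Word 2: "neighbor" (length 8)
One optimal edit sequence:
  1. keep 'n'
  2. keep 'e'
  3. substitute 'g' -> 'i'  (+1)
  4. substitute 'a' -> 'g'  (+1)
  5. substitute 't' -> 'h'  (+1)
  6. substitute 'i' -> 'b'  (+1)
  7. substitute 'v' -> 'o'  (+1)
  8. substitute 'e' -> 'r'  (+1)
Edit distance = 6
Max length = max(8, 8) = 8
Similarity = 1 - 6/8
= 0.2500


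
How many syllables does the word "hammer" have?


Word: "hammer"
Syllable breakdown: ham-mer
Counting: 2 parts
= 2 syllables


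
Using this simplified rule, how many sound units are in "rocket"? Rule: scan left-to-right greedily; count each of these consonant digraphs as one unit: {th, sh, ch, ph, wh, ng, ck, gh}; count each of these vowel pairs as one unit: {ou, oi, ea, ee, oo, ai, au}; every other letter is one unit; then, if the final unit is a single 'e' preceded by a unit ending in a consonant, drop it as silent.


Word: "rocket" (6 letters)
Left-to-right scan:
  (1) 'r' (letter)
  (2) 'o' (letter)
  (3) 'ck' (digraph)
  (4) 'e' (letter)
  (5) 't' (letter)
Units from scan: 5
Sound units = 5 units


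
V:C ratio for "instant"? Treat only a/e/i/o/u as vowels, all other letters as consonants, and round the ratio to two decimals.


Word: "instant"
Vowels (a,e,i,o,u): 2
Consonants: 5
Ratio = 2/5
= 0.40


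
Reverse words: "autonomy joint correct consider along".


Original: "autonomy joint correct consider along"
Words (1..n): autonomy | joint | correct | consider | along
Reversed (n..1): along | consider | correct | joint | autonomy
Result = "along consider correct joint autonomy"


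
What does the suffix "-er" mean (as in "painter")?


Suffix: -er
As in: painter -> paint + -er
Meaning = one who / more


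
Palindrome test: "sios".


Word: "sios"
Reversed: "sois"
Forward == Backward? sios != sois
Palindrome = No


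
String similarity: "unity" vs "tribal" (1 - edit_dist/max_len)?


Word 1: "unity" (length 5)
Word 2: "tribal" (length 6)
One optimal edit sequence:
  1. substitute 'u' -> 't'  (+1)
  2. substitute 'n' -> 'r'  (+1)
  3. keep 'i'
  4. insert 'b'  (+1)
  5. substitute 't' -> 'a'  (+1)
  6. substitute 'y' -> 'l'  (+1)
Edit distance = 5
Max length = max(5, 6) = 6
Similarity = 1 - 5/6
= 0.1667


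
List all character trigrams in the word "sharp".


Word: "sharp" (length 5)
Number of trigrams = 5 - 3 + 1 = 3
  Position 0: "sha"
  Position 1: "har"
  Position 2: "arp"
Trigrams = "sha", "har", "arp"


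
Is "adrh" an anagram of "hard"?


Word 1: "hard" → sorted: adhr
Word 2: "adrh" → sorted: adhr
Same letters? adhr == adhr
Anagram = Yes


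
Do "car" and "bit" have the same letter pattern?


Pattern of "car": [0, 1, 2]
Pattern of "bit": [0, 1, 2]
Patterns match
Same pattern = Yes


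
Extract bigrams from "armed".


Word: "armed" (length 5)
Number of bigrams = 5 - 2 + 1 = 4
  Position 0: "ar"
  Position 1: "rm"
  Position 2: "me"
  Position 3: "ed"
Bigrams = "ar", "rm", "me", "ed"


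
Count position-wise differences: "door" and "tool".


Comparing character by character (same length = 4):
  Pos 0: 'd' vs 't' !=
  Pos 1: 'o' vs 'o' =
  Pos 2: 'o' vs 'o' =
  Pos 3: 'r' vs 'l' !=
Hamming distance = 2


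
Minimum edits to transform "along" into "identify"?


Word 1: "along" (length 5)
Word 2: "identify" (length 8)
One optimal edit sequence (insert/delete/substitute each cost 1):
  1. substitute 'a' -> 'i'  (+1)
  2. substitute 'l' -> 'd'  (+1)
  3. substitute 'o' -> 'e'  (+1)
  4. keep 'n'
  5. insert 't'  (+1)
  6. insert 'i'  (+1)
  7. insert 'f'  (+1)
  8. substitute 'g' -> 'y'  (+1)
Total edit operations: 7
Edit distance = 7


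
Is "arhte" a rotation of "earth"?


Word: "earth", Candidate: "arhte"
Method: check if candidate is substring of word+word
"earthearth" contains "arhte"? No
Is rotation = No


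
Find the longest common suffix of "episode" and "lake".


Word 1: "episode"
Word 2: "lake"
Comparing from end:
  Pos -1: 'e' == 'e'
  Pos -2: 'd' != 'k' (stop)
LCS = "e" (length 1)


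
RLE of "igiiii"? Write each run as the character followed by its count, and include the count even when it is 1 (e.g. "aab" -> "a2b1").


String: "igiiii"
Scanning for consecutive runs:
  'i' x 1
  'g' x 1
  'i' x 4
RLE = "i1g1i4"


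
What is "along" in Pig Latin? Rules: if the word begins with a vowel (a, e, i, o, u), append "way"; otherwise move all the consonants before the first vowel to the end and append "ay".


Word: "along"
Starts with vowel → add 'way'
Pig Latin = "alongway"


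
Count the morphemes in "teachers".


Word: "teachers"
Morphemes: teach + -er + -s
Each morpheme carries meaning
= 3 morphemes


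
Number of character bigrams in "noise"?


Word: "noise" (length 5)
Number of 2-grams = length - 2 + 1 = 5 - 2 + 1
= 4


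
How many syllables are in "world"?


Word: "world"
Syllable breakdown: world
Counting: 1 part
= 1 syllable


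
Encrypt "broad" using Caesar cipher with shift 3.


Word: "broad"
Shift: 3
Each letter → (letter + shift) mod 26:
  'b' (1) + 3 = 4 → 'e'
  'r' (17) + 3 = 20 → 'u'
  'o' (14) + 3 = 17 → 'r'
  'a' (0) + 3 = 3 → 'd'
  'd' (3) + 3 = 6 → 'g'
Result = "eurdg"


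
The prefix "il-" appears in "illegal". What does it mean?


Prefix: il-
Example: illegal (il- + legal)
Meaning = not


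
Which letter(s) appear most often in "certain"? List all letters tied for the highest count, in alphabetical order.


Word: "certain"
Letter counts:
  'a': 1
  'c': 1
  'e': 1
  'i': 1
  'n': 1
  'r': 1
  't': 1
Maximum count = 1
Most frequent = 'a', 'c', 'e', 'i', 'n', 'r', 't' (1 time each)


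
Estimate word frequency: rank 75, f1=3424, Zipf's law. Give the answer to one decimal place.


Zipf's law: f(r) = f(1) / r
f(1) = 3424
f(75) = 3424 / 75
= 45.7 occurrences


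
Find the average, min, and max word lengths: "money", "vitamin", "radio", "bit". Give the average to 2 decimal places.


Lengths: "money"=5, "vitamin"=7, "radio"=5, "bit"=3
Sum = 20, Count = 4
Average = 20/4 = 5.00
= avg=5.00, min=3, max=7


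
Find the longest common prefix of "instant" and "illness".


Word 1: "instant"
Word 2: "illness"
Comparing from start:
  Pos 0: 'i' == 'i'
  Pos 1: 'n' != 'l' (stop)
LCP = "i" (length 1)


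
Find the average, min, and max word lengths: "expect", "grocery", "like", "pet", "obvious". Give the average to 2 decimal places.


Lengths: "expect"=6, "grocery"=7, "like"=4, "pet"=3, "obvious"=7
Sum = 27, Count = 5
Average = 27/5 = 5.40
= avg=5.40, min=3, max=7


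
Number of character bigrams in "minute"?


Word: "minute" (length 6)
Number of 2-grams = length - 2 + 1 = 6 - 2 + 1
= 5


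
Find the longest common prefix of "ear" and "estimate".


Word 1: "ear"
Word 2: "estimate"
Comparing from start:
  Pos 0: 'e' == 'e'
  Pos 1: 'a' != 's' (stop)
LCP = "e" (length 1)


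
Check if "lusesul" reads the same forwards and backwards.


Word: "lusesul"
Reversed: "lusesul"
Forward == Backward? lusesul == lusesul
Palindrome = Yes


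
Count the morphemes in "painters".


Word: "painters"
Morphemes: paint / -er / -s
Each morpheme carries meaning
= 3 morphemes


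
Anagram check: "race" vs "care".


Word 1: "race" → sorted: acer
Word 2: "care" → sorted: acer
Same letters? acer == acer
Anagram = Yes


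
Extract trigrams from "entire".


Word: "entire" (length 6)
Number of trigrams = 6 - 3 + 1 = 4
  Position 0: "ent"
  Position 1: "nti"
  Position 2: "tir"
  Position 3: "ire"
Trigrams = "ent", "nti", "tir", "ire"


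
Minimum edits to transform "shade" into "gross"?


Word 1: "shade" (length 5)
Word 2: "gross" (length 5)
One optimal edit sequence (insert/delete/substitute each cost 1):
  1. substitute 's' -> 'g'  (+1)
  2. substitute 'h' -> 'r'  (+1)
  3. substitute 'a' -> 'o'  (+1)
  4. substitute 'd' -> 's'  (+1)
  5. substitute 'e' -> 's'  (+1)
Total edit operations: 5
Edit distance = 5


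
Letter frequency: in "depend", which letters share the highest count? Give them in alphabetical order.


Word: "depend"
Letter counts:
  'd': 2
  'e': 2
  'n': 1
  'p': 1
Maximum count = 2
Most frequent = 'd', 'e' (2 times each)


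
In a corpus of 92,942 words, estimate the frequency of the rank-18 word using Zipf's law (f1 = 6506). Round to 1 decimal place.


Zipf's law: f(r) = f(1) / r
f(1) = 6506
f(18) = 6506 / 18
= 361.4 occurrences


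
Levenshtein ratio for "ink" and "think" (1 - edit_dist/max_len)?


Word 1: "ink" (length 3)
Word 2: "think" (length 5)
One optimal edit sequence:
  1. insert 't'  (+1)
  2. insert 'h'  (+1)
  3. keep 'i'
  4. keep 'n'
  5. keep 'k'
Edit distance = 2
Max length = max(3, 5) = 5
Similarity = 1 - 2/5
= 0.6000


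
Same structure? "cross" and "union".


Pattern of "cross": [0, 1, 2, 3, 3]
Pattern of "union": [0, 1, 2, 3, 1]
Patterns do not match
Same pattern = No


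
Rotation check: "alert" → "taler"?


Word: "alert", Candidate: "taler"
Method: check if candidate is substring of word+word
"alertalert" contains "taler"? Yes
Is rotation = Yes


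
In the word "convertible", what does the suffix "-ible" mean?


Suffix: -ible
Example: convertible = convert + -ible
Meaning = capable of


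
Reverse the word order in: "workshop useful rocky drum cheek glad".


Original: "workshop useful rocky drum cheek glad"
Words (1..n): workshop | useful | rocky | drum | cheek | glad
Reversed (n..1): glad | cheek | drum | rocky | useful | workshop
Result = "glad cheek drum rocky useful workshop"


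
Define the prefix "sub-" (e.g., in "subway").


Prefix: sub-
Example: subway = sub- + way
Meaning = under / below


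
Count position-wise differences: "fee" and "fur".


Comparing character by character (same length = 3):
  Pos 0: 'f' vs 'f' =
  Pos 1: 'e' vs 'u' !=
  Pos 2: 'e' vs 'r' !=
Hamming distance = 2


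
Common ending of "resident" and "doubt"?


Word 1: "resident"
Word 2: "doubt"
Comparing from end:
  Pos -1: 't' == 't'
  Pos -2: 'n' != 'b' (stop)
LCS = "t" (length 1)


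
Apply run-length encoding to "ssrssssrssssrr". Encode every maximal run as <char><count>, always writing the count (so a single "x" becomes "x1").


String: "ssrssssrssssrr"
Scanning for consecutive runs:
  's' x 2
  'r' x 1
  's' x 4
  'r' x 1
  's' x 4
  'r' x 2
RLE = "s2r1s4r1s4r2"


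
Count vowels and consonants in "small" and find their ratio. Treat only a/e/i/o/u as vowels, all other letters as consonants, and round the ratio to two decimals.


Word: "small"
Vowels (a,e,i,o,u): 1
Consonants: 4
Ratio = 1/4
= 0.25


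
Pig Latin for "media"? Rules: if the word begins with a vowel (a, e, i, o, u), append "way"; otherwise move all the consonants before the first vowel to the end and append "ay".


Word: "media"
Starts with consonant(s) → move to end, add 'ay'
Consonant cluster: "m"
Pig Latin = "ediamay"


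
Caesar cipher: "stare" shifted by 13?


Word: "stare"
Shift: 13
Each letter → (letter + shift) mod 26:
  's' (18) + 13 = 5 → 'f'
  't' (19) + 13 = 6 → 'g'
  'a' (0) + 13 = 13 → 'n'
  'r' (17) + 13 = 4 → 'e'
  'e' (4) + 13 = 17 → 'r'
Result = "fgner"


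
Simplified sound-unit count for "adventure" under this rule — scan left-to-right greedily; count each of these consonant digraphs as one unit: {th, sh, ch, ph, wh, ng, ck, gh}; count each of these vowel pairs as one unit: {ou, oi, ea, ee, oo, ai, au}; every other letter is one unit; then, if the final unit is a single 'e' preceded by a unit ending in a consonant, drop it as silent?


Word: "adventure" (9 letters)
Left-to-right scan:
  1. 'a' (letter)
  2. 'd' (letter)
  3. 'v' (letter)
  4. 'e' (letter)
  5. 'n' (letter)
  6. 't' (letter)
  7. 'u' (letter)
  8. 'r' (letter)
  9. 'e' (letter)
Units from scan: 9
Final unit is 'e' after a consonant -> drop as silent (-1)
Sound units = 8 units


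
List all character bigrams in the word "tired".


Word: "tired" (length 5)
Number of bigrams = 5 - 2 + 1 = 4
  Position 0: "ti"
  Position 1: "ir"
  Position 2: "re"
  Position 3: "ed"
Bigrams = "ti", "ir", "re", "ed"


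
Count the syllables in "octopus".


Word: "octopus"
Syllable breakdown: oc | to | pus
Counting: 3 parts
= 3 syllables


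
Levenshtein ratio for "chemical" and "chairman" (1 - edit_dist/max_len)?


Word 1: "chemical" (length 8)
Word 2: "chairman" (length 8)
One optimal edit sequence:
  1. keep 'c'
  2. keep 'h'
  3. substitute 'e' -> 'a'  (+1)
  4. substitute 'm' -> 'i'  (+1)
  5. substitute 'i' -> 'r'  (+1)
  6. substitute 'c' -> 'm'  (+1)
  7. keep 'a'
  8. substitute 'l' -> 'n'  (+1)
Edit distance = 5
Max length = max(8, 8) = 8
Similarity = 1 - 5/8
= 0.3750


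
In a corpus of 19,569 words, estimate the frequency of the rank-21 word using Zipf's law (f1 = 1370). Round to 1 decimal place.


Zipf's law: f(r) = f(1) / r
f(1) = 1370
f(21) = 1370 / 21
= 65.2 occurrences


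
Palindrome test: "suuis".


Word: "suuis"
Reversed: "siuus"
Forward == Backward? suuis != siuus
Palindrome = No


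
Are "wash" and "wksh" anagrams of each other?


Word 1: "wash" → sorted: ahsw
Word 2: "wksh" → sorted: hksw
Same letters? ahsw != hksw
Anagram = No


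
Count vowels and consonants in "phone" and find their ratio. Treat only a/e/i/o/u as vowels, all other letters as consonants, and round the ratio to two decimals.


Word: "phone"
Vowels (a,e,i,o,u): 2
Consonants: 3
Ratio = 2/3
= 0.67


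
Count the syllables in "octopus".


Word: "octopus"
Syllable breakdown: oc-to-pus
Counting: 3 parts
= 3 syllables


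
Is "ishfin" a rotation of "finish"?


Word: "finish", Candidate: "ishfin"
Method: check if candidate is substring of word+word
"finishfinish" contains "ishfin"? Yes
Is rotation = Yes


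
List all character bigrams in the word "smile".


Word: "smile" (length 5)
Number of bigrams = 5 - 2 + 1 = 4
  Position 0: "sm"
  Position 1: "mi"
  Position 2: "il"
  Position 3: "le"
Bigrams = "sm", "mi", "il", "le"


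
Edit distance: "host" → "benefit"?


Word 1: "host" (length 4)
Word 2: "benefit" (length 7)
One optimal edit sequence (insert/delete/substitute each cost 1):
  1. insert 'b'  (+1)
  2. insert 'e'  (+1)
  3. insert 'n'  (+1)
  4. substitute 'h' -> 'e'  (+1)
  5. substitute 'o' -> 'f'  (+1)
  6. substitute 's' -> 'i'  (+1)
  7. keep 't'
Total edit operations: 6
Edit distance = 6


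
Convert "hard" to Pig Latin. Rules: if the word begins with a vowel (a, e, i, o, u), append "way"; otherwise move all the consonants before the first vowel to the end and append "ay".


Word: "hard"
Starts with consonant(s) → move to end, add 'ay'
Consonant cluster: "h"
Pig Latin = "ardhay"


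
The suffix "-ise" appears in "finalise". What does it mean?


Suffix: -ise
Example: finalise (final + -ise)
Meaning = to make


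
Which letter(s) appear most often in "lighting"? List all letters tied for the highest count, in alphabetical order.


Word: "lighting"
Letter counts:
  'g': 2
  'h': 1
  'i': 2
  'l': 1
  'n': 1
  't': 1
Maximum count = 2
Most frequent = 'g', 'i' (2 times each)


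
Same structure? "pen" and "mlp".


Pattern of "pen": [0, 1, 2]
Pattern of "mlp": [0, 1, 2]
Patterns match
Same pattern = Yes


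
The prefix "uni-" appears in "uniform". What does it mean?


Prefix: uni-
Example: uniform = uni- + form
Meaning = one


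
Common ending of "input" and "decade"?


Word 1: "input"
Word 2: "decade"
Comparing from end:
  Pos -1: 't' != 'e' (stop)
LCS = "" (length 0)


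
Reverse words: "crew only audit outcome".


Original: "crew only audit outcome"
Words (1..n): crew | only | audit | outcome
Reversed (n..1): outcome | audit | only | crew
Result = "outcome audit only crew"


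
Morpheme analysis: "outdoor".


Word: "outdoor"
Morphemes: out- + door
Each morpheme carries meaning
= 2 morphemes


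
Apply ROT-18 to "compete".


Word: "compete"
Shift: 18
Each letter → (letter + shift) mod 26:
  'c' (2) + 18 = 20 → 'u'
  'o' (14) + 18 = 6 → 'g'
  'm' (12) + 18 = 4 → 'e'
  'p' (15) + 18 = 7 → 'h'
  'e' (4) + 18 = 22 → 'w'
  't' (19) + 18 = 11 → 'l'
  'e' (4) + 18 = 22 → 'w'
Result = "ugehwlw"


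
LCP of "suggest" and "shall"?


Word 1: "suggest"
Word 2: "shall"
Comparing from start:
  Pos 0: 's' == 's'
  Pos 1: 'u' != 'h' (stop)
LCP = "s" (length 1)


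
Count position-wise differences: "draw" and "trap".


Comparing character by character (same length = 4):
  Pos 0: 'd' vs 't' !=
  Pos 1: 'r' vs 'r' =
  Pos 2: 'a' vs 'a' =
  Pos 3: 'w' vs 'p' !=
Hamming distance = 2


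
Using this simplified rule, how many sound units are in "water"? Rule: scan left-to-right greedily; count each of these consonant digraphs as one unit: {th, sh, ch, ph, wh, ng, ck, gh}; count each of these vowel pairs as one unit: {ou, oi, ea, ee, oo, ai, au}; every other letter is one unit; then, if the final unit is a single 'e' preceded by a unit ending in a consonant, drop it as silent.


Word: "water" (5 letters)
Left-to-right scan:
  [1] 'w' (letter)
  [2] 'a' (letter)
  [3] 't' (letter)
  [4] 'e' (letter)
  [5] 'r' (letter)
Units from scan: 5
Sound units = 5 units


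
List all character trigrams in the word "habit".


Word: "habit" (length 5)
Number of trigrams = 5 - 3 + 1 = 3
  Position 0: "hab"
  Position 1: "abi"
  Position 2: "bit"
Trigrams = "hab", "abi", "bit"


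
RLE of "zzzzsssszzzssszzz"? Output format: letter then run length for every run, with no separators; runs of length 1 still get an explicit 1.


String: "zzzzsssszzzssszzz"
Scanning for consecutive runs:
  'z' x 4
  's' x 4
  'z' x 3
  's' x 3
  'z' x 3
RLE = "z4s4z3s3z3"


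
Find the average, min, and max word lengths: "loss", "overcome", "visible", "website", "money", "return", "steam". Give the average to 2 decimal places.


Lengths: "loss"=4, "overcome"=8, "visible"=7, "website"=7, "money"=5, "return"=6, "steam"=5
Sum = 42, Count = 7
Average = 42/7 = 6.00
= avg=6.00, min=4, max=8


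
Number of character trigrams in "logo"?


Word: "logo" (length 4)
Number of 3-grams = length - 3 + 1 = 4 - 3 + 1
= 2


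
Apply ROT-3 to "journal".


Word: "journal"
Shift: 3
Each letter → (letter + shift) mod 26:
  'j' (9) + 3 = 12 → 'm'
  'o' (14) + 3 = 17 → 'r'
  'u' (20) + 3 = 23 → 'x'
  'r' (17) + 3 = 20 → 'u'
  'n' (13) + 3 = 16 → 'q'
  'a' (0) + 3 = 3 → 'd'
  'l' (11) + 3 = 14 → 'o'
Result = "mrxuqdo"


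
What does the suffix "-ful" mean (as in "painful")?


Suffix: -ful
Example: painful (pain + -ful)
Meaning = full of


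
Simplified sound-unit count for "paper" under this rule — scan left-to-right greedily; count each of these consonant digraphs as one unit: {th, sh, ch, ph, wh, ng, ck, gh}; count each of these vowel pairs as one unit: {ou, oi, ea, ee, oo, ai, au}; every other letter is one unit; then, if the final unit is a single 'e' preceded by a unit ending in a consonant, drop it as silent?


Word: "paper" (5 letters)
Left-to-right scan:
  [1] 'p' (letter)
  [2] 'a' (letter)
  [3] 'p' (letter)
  [4] 'e' (letter)
  [5] 'r' (letter)
Units from scan: 5
Sound units = 5 units


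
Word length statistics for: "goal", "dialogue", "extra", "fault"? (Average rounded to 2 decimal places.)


Lengths: "goal"=4, "dialogue"=8, "extra"=5, "fault"=5
Sum = 22, Count = 4
Average = 22/4 = 5.50
= avg=5.50, min=4, max=8


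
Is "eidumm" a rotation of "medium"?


Word: "medium", Candidate: "eidumm"
Method: check if candidate is substring of word+word
"mediummedium" contains "eidumm"? No
Is rotation = No


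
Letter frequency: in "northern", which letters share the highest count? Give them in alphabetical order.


Word: "northern"
Letter counts:
  'e': 1
  'h': 1
  'n': 2
  'o': 1
  'r': 2
  't': 1
Maximum count = 2
Most frequent = 'n', 'r' (2 times each)


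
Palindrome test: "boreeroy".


Word: "boreeroy"
Reversed: "yoreerob"
Forward == Backward? boreeroy != yoreerob
Palindrome = No


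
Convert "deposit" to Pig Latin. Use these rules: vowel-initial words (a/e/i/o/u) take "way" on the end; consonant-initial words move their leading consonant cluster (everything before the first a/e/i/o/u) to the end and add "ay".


Word: "deposit"
Starts with consonant(s) → move to end, add 'ay'
Consonant cluster: "d"
Pig Latin = "epositday"


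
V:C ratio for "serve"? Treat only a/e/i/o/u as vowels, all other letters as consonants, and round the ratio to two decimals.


Word: "serve"
Vowels (a,e,i,o,u): 2
Consonants: 3
Ratio = 2/3
= 0.67


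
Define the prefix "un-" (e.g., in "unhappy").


Prefix: un-
As in: unhappy -> un- + happy
Meaning = not / reverse


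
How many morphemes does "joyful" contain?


Word: "joyful"
Morphemes: joy + -ful
Each morpheme carries meaning
= 2 morphemes


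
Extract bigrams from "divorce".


Word: "divorce" (length 7)
Number of bigrams = 7 - 2 + 1 = 6
  Position 0: "di"
  Position 1: "iv"
  Position 2: "vo"
  Position 3: "or"
  Position 4: "rc"
  Position 5: "ce"
Bigrams = "di", "iv", "vo", "or", "rc", "ce"


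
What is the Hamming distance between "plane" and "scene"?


Comparing character by character (same length = 5):
  Pos 0: 'p' vs 's' !=
  Pos 1: 'l' vs 'c' !=
  Pos 2: 'a' vs 'e' !=
  Pos 3: 'n' vs 'n' =
  Pos 4: 'e' vs 'e' =
Hamming distance = 3


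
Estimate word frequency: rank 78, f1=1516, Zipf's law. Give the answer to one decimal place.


Zipf's law: f(r) = f(1) / r
f(1) = 1516
f(78) = 1516 / 78
= 19.4 occurrences


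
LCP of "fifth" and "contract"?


Word 1: "fifth"
Word 2: "contract"
Comparing from start:
  Pos 0: 'f' != 'c' (stop)
LCP = "" (length 0)


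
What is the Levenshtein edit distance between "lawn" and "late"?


Word 1: "lawn" (length 4)
Word 2: "late" (length 4)
One optimal edit sequence (insert/delete/substitute each cost 1):
  1. keep 'l'
  2. keep 'a'
  3. substitute 'w' -> 't'  (+1)
  4. substitute 'n' -> 'e'  (+1)
Total edit operations: 2
Edit distance = 2


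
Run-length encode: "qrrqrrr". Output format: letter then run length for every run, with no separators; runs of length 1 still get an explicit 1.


String: "qrrqrrr"
Scanning for consecutive runs:
  'q' x 1
  'r' x 2
  'q' x 1
  'r' x 3
RLE = "q1r2q1r3"


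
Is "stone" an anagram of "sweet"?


Word 1: "sweet" → sorted: eestw
Word 2: "stone" → sorted: enost
Same letters? eestw != enost
Anagram = No


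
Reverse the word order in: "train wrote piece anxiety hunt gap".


Original: "train wrote piece anxiety hunt gap"
Words (1..n): train | wrote | piece | anxiety | hunt | gap
Reversed (n..1): gap | hunt | anxiety | piece | wrote | train
Result = "gap hunt anxiety piece wrote train"


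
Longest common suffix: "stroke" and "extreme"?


Word 1: "stroke"
Word 2: "extreme"
Comparing from end:
  Pos -1: 'e' == 'e'
  Pos -2: 'k' != 'm' (stop)
LCS = "e" (length 1)


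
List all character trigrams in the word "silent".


Word: "silent" (length 6)
Number of trigrams = 6 - 3 + 1 = 4
  Position 0: "sil"
  Position 1: "ile"
  Position 2: "len"
  Position 3: "ent"
Trigrams = "sil", "ile", "len", "ent"


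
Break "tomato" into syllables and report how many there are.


Word: "tomato"
Syllable breakdown: to / ma / to
Counting: 3 parts
= 3 syllables


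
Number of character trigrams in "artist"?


Word: "artist" (length 6)
Number of 3-grams = length - 3 + 1 = 6 - 3 + 1
= 4


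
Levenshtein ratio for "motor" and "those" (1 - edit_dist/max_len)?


Word 1: "motor" (length 5)
Word 2: "those" (length 5)
One optimal edit sequence:
  1. substitute 'm' -> 't'  (+1)
  2. substitute 'o' -> 'h'  (+1)
  3. substitute 't' -> 'o'  (+1)
  4. substitute 'o' -> 's'  (+1)
  5. substitute 'r' -> 'e'  (+1)
Edit distance = 5
Max length = max(5, 5) = 5
Similarity = 1 - 5/5
= 0.0000


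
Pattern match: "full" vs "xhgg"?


Pattern of "full": [0, 1, 2, 2]
Pattern of "xhgg": [0, 1, 2, 2]
Patterns match
Same pattern = Yes


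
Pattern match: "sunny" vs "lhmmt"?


Pattern of "sunny": [0, 1, 2, 2, 3]
Pattern of "lhmmt": [0, 1, 2, 2, 3]
Patterns match
Same pattern = Yes


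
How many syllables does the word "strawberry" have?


Word: "strawberry"
Syllable breakdown: straw-ber-ry
Counting: 3 parts
= 3 syllables


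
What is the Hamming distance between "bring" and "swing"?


Comparing character by character (same length = 5):
  Pos 0: 'b' vs 's' !=
  Pos 1: 'r' vs 'w' !=
  Pos 2: 'i' vs 'i' =
  Pos 3: 'n' vs 'n' =
  Pos 4: 'g' vs 'g' =
Hamming distance = 2


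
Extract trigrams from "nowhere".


Word: "nowhere" (length 7)
Number of trigrams = 7 - 3 + 1 = 5
  Position 0: "now"
  Position 1: "owh"
  Position 2: "whe"
  Position 3: "her"
  Position 4: "ere"
Trigrams = "now", "owh", "whe", "her", "ere"


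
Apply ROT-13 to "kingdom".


Word: "kingdom"
Shift: 13
Each letter → (letter + shift) mod 26:
  'k' (10) + 13 = 23 → 'x'
  'i' (8) + 13 = 21 → 'v'
  'n' (13) + 13 = 0 → 'a'
  'g' (6) + 13 = 19 → 't'
  'd' (3) + 13 = 16 → 'q'
  'o' (14) + 13 = 1 → 'b'
  'm' (12) + 13 = 25 → 'z'
Result = "xvatqbz"


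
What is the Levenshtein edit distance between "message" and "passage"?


Word 1: "message" (length 7)
Word 2: "passage" (length 7)
One optimal edit sequence (insert/delete/substitute each cost 1):
  1. substitute 'm' -> 'p'  (+1)
  2. substitute 'e' -> 'a'  (+1)
  3. keep 's'
  4. keep 's'
  5. keep 'a'
  6. keep 'g'
  7. keep 'e'
Total edit operations: 2
Edit distance = 2


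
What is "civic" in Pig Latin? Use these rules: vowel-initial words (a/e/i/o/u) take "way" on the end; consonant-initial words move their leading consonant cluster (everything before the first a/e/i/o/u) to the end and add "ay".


Word: "civic"
Starts with consonant(s) → move to end, add 'ay'
Consonant cluster: "c"
Pig Latin = "iviccay"


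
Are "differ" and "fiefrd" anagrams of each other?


Word 1: "differ" → sorted: deffir
Word 2: "fiefrd" → sorted: deffir
Same letters? deffir == deffir
Anagram = Yes


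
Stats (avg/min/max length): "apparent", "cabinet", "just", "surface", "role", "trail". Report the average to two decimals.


Lengths: "apparent"=8, "cabinet"=7, "just"=4, "surface"=7, "role"=4, "trail"=5
Sum = 35, Count = 6
Average = 35/6 = 5.83
= avg=5.83, min=4, max=8


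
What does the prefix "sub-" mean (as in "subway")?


Prefix: sub-
Example: subway = sub- + way
Meaning = under / below


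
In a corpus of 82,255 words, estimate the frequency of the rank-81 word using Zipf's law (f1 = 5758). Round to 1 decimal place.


Zipf's law: f(r) = f(1) / r
f(1) = 5758
f(81) = 5758 / 81
= 71.1 occurrences


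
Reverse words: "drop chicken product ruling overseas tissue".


Original: "drop chicken product ruling overseas tissue"
Words (1..n): drop | chicken | product | ruling | overseas | tissue
Reversed (n..1): tissue | overseas | ruling | product | chicken | drop
Result = "tissue overseas ruling product chicken drop"


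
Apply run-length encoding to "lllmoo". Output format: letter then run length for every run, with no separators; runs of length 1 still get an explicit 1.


String: "lllmoo"
Scanning for consecutive runs:
  'l' x 3
  'm' x 1
  'o' x 2
RLE = "l3m1o2"


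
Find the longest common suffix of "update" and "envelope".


Word 1: "update"
Word 2: "envelope"
Comparing from end:
  Pos -1: 'e' == 'e'
  Pos -2: 't' != 'p' (stop)
LCS = "e" (length 1)


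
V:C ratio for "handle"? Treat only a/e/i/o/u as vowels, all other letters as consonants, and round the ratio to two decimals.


Word: "handle"
Vowels (a,e,i,o,u): 2
Consonants: 4
Ratio = 2/4
= 0.50


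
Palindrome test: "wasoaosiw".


Word: "wasoaosiw"
Reversed: "wisoaosaw"
Forward == Backward? wasoaosiw != wisoaosaw
Palindrome = No


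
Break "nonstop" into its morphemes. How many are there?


Word: "nonstop"
Morphemes: non- | stop
Each morpheme carries meaning
= 2 morphemes
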